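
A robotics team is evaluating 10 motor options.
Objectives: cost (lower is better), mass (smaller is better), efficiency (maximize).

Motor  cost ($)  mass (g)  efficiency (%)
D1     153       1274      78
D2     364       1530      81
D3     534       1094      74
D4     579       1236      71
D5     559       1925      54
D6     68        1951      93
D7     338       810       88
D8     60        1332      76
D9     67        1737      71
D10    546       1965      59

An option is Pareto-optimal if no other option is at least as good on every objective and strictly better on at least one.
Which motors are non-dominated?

D1, D6, D7, D8

D1: not dominated.
D2: dominated by D7 (cost 338≤364, mass 810≤1530, efficiency 88≥81).
D3: dominated by D7 (cost 338≤534, mass 810≤1094, efficiency 88≥74).
D4: dominated by D3 (cost 534≤579, mass 1094≤1236, efficiency 74≥71).
D5: dominated by D1 (cost 153≤559, mass 1274≤1925, efficiency 78≥54).
D6: not dominated (best efficiency).
D7: not dominated (best mass).
D8: not dominated (best cost).
D9: dominated by D8 (cost 60≤67, mass 1332≤1737, efficiency 76≥71).
D10: dominated by D1 (cost 153≤546, mass 1274≤1965, efficiency 78≥59).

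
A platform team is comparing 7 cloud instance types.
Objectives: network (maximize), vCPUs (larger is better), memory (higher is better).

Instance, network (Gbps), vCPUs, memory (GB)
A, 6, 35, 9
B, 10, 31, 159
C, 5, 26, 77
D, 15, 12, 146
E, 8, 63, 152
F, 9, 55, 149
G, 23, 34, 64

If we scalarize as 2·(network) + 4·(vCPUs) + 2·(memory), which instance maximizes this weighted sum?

E

A: 2·6 + 4·35 + 2·9 = 170
B: 2·10 + 4·31 + 2·159 = 462
C: 2·5 + 4·26 + 2·77 = 268
D: 2·15 + 4·12 + 2·146 = 370
E: 2·8 + 4·63 + 2·152 = 572
F: 2·9 + 4·55 + 2·149 = 536
G: 2·23 + 4·34 + 2·64 = 310
Highest: E at 572.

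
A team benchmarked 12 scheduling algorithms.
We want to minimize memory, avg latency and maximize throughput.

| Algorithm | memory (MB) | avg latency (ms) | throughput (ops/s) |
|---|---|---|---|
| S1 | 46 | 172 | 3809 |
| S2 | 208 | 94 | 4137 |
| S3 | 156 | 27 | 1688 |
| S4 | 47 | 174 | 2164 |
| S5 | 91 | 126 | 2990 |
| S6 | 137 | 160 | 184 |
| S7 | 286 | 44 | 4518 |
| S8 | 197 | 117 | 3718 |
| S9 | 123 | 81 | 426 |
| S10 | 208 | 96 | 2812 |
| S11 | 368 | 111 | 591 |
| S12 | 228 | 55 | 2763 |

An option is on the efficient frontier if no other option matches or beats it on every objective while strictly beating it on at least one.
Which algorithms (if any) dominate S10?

S2: memory 208≤208, avg latency 94≤96, throughput 4137≥2812 — dominates S10.
Others (S1, S3, S4, S5, S6, S7, S8, S9, S11, S12) are each worse than S10 on at least one objective.

S2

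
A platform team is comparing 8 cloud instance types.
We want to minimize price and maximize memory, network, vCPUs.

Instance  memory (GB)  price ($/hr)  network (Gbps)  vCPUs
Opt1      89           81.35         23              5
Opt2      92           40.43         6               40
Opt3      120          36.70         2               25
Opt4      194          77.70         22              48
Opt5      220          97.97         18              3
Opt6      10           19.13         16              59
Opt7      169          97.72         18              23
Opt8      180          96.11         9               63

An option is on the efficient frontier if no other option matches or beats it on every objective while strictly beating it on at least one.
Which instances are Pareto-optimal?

Opt1: not dominated (best network).
Opt2: not dominated.
Opt3: not dominated.
Opt4: not dominated.
Opt5: not dominated (best memory).
Opt6: not dominated (best price).
Opt7: dominated by Opt4 (memory 194≥169, price 77.70≤97.72, network 22≥18, vCPUs 48≥23).
Opt8: not dominated (best vCPUs).

Opt1, Opt2, Opt3, Opt4, Opt5, Opt6, Opt8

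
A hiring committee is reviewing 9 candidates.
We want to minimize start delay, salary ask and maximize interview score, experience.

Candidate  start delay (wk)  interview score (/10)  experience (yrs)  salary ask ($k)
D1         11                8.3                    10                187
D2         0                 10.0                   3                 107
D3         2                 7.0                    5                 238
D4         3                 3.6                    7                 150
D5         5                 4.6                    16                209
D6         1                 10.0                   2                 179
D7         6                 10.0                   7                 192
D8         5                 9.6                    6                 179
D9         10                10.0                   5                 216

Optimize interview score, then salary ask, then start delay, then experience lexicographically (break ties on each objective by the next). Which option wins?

First maximize interview score: best is 10.0, kept {D2, D6, D7, D9}.
Then minimize salary ask: best is 107, kept {D2}.

D2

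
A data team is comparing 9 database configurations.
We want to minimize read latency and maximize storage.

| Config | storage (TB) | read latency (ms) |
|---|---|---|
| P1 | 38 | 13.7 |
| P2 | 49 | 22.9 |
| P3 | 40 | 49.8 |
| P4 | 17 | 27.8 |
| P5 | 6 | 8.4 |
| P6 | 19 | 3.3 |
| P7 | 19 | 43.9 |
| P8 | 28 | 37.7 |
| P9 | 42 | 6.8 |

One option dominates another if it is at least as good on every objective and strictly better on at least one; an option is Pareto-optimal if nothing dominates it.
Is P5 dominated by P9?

Yes

P9 vs P5: storage 42≥6, read latency 6.8≤8.4 — P9 is at least as good on every objective with at least one strict improvement.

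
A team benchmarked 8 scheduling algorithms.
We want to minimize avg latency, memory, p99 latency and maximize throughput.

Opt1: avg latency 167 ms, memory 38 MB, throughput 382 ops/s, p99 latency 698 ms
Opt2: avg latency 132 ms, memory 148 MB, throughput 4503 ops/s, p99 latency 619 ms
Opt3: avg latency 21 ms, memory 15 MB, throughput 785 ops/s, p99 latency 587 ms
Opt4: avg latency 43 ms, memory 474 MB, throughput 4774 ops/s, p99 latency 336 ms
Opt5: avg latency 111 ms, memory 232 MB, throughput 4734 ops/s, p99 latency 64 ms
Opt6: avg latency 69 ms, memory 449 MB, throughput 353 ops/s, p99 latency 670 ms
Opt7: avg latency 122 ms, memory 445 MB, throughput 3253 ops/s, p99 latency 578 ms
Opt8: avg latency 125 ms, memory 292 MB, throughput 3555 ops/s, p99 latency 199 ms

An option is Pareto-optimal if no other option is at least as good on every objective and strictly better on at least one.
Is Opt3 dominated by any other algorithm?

No

Opt1: worse on avg latency (167 vs 21).
Opt2: worse on avg latency (132 vs 21).
Opt4: worse on avg latency (43 vs 21).
Opt5: worse on avg latency (111 vs 21).
Opt6: worse on avg latency (69 vs 21).
Opt7: worse on avg latency (122 vs 21).
Opt8: worse on avg latency (125 vs 21).
No option is at least as good as Opt3 on every objective and strictly better on one.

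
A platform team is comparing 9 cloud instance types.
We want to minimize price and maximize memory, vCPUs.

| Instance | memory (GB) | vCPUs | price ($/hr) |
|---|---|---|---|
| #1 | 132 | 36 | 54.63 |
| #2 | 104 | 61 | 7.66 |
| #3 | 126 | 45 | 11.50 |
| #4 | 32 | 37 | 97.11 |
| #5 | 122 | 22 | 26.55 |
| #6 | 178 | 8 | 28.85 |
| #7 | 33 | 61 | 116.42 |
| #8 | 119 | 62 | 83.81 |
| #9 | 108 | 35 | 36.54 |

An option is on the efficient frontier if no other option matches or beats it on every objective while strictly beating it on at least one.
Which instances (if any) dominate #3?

#1: worse on vCPUs (36 vs 45).
#2: worse on memory (104 vs 126).
#4: worse on memory (32 vs 126).
#5: worse on memory (122 vs 126).
#6: worse on vCPUs (8 vs 45).
#7: worse on memory (33 vs 126).
#8: worse on memory (119 vs 126).
#9: worse on memory (108 vs 126).
No option dominates #3.

none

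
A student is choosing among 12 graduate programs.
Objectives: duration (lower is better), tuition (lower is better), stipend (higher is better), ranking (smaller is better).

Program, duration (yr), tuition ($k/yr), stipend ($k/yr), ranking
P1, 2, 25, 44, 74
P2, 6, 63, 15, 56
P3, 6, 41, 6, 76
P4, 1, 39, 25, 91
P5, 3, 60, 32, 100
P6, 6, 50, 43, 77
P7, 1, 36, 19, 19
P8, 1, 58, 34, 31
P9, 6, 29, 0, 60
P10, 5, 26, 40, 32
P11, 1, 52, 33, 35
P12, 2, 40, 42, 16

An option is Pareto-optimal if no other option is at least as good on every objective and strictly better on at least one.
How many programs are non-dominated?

7

P1: not dominated (best tuition).
P2: dominated by P7 (duration 1≤6, tuition 36≤63, stipend 19≥15, ranking 19≤56).
P3: dominated by P1 (duration 2≤6, tuition 25≤41, stipend 44≥6, ranking 74≤76).
P4: not dominated.
P5: dominated by P1 (duration 2≤3, tuition 25≤60, stipend 44≥32, ranking 74≤100).
P6: dominated by P1 (duration 2≤6, tuition 25≤50, stipend 44≥43, ranking 74≤77).
P7: not dominated.
P8: not dominated.
P9: dominated by P10 (duration 5≤6, tuition 26≤29, stipend 40≥0, ranking 32≤60).
P10: not dominated.
P11: not dominated.
P12: not dominated (best ranking).
Pareto-optimal: P1, P4, P7, P8, P10, P11, P12 → 7.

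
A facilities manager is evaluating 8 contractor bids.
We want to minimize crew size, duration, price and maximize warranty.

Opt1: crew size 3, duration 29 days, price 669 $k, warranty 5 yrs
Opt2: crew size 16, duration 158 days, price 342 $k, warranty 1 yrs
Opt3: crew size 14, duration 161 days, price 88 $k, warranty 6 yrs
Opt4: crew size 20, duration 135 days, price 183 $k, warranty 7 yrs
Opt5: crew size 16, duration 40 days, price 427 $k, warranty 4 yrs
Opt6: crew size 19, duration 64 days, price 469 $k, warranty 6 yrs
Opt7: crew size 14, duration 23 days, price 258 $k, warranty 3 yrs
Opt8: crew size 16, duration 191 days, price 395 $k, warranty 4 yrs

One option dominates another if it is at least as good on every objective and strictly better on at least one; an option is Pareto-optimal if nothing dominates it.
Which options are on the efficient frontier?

Opt1, Opt3, Opt4, Opt5, Opt6, Opt7

Opt1: not dominated (best crew size).
Opt2: dominated by Opt7 (crew size 14≤16, duration 23≤158, price 258≤342, warranty 3≥1).
Opt3: not dominated (best price).
Opt4: not dominated (best warranty).
Opt5: not dominated.
Opt6: not dominated.
Opt7: not dominated (best duration).
Opt8: dominated by Opt3 (crew size 14≤16, duration 161≤191, price 88≤395, warranty 6≥4).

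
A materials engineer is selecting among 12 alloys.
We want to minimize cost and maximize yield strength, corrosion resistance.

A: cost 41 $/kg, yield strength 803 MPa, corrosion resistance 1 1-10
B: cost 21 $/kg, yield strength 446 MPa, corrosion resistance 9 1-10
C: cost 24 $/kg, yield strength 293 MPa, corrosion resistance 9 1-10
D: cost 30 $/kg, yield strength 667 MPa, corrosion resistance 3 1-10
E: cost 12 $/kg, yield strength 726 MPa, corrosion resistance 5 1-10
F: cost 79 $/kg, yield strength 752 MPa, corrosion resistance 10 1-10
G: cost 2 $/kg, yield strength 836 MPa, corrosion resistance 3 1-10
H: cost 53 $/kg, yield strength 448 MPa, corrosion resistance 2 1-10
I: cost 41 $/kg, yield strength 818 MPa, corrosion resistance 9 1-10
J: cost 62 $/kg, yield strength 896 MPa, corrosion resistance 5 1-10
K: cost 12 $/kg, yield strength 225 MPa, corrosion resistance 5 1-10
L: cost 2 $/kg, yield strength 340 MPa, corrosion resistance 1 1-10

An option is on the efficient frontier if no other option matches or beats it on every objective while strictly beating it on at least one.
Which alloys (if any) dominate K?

E

E: cost 12≤12, yield strength 726≥225, corrosion resistance 5≥5 — dominates K.
Others (A, B, C, D, F, G, H, I, J, L) are each worse than K on at least one objective.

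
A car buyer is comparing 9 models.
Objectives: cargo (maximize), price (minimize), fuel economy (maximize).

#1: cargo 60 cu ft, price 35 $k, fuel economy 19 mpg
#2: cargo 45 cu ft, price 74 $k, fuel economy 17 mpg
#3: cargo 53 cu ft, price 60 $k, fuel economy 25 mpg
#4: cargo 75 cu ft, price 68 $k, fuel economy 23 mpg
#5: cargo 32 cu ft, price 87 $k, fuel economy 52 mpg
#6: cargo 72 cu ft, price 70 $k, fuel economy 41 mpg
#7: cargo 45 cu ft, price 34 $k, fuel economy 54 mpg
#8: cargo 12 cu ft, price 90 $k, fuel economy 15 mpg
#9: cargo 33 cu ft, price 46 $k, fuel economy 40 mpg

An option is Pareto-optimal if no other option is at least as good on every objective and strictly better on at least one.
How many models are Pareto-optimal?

5

#1: not dominated.
#2: dominated by #1 (cargo 60≥45, price 35≤74, fuel economy 19≥17).
#3: not dominated.
#4: not dominated (best cargo).
#5: dominated by #7 (cargo 45≥32, price 34≤87, fuel economy 54≥52).
#6: not dominated.
#7: not dominated (best price).
#8: dominated by #1 (cargo 60≥12, price 35≤90, fuel economy 19≥15).
#9: dominated by #7 (cargo 45≥33, price 34≤46, fuel economy 54≥40).
Pareto-optimal: #1, #3, #4, #6, #7 → 5.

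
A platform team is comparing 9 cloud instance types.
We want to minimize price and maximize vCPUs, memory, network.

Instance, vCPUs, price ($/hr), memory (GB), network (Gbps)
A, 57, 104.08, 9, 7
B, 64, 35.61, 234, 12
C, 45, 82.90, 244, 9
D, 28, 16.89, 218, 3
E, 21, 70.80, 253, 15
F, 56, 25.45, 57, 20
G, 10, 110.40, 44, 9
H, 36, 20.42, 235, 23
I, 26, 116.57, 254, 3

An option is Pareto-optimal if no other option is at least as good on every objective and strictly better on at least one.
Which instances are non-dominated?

A: dominated by B (vCPUs 64≥57, price 35.61≤104.08, memory 234≥9, network 12≥7).
B: not dominated (best vCPUs).
C: not dominated.
D: not dominated (best price).
E: not dominated.
F: not dominated.
G: dominated by B (vCPUs 64≥10, price 35.61≤110.40, memory 234≥44, network 12≥9).
H: not dominated (best network).
I: not dominated (best memory).

B, C, D, E, F, H, I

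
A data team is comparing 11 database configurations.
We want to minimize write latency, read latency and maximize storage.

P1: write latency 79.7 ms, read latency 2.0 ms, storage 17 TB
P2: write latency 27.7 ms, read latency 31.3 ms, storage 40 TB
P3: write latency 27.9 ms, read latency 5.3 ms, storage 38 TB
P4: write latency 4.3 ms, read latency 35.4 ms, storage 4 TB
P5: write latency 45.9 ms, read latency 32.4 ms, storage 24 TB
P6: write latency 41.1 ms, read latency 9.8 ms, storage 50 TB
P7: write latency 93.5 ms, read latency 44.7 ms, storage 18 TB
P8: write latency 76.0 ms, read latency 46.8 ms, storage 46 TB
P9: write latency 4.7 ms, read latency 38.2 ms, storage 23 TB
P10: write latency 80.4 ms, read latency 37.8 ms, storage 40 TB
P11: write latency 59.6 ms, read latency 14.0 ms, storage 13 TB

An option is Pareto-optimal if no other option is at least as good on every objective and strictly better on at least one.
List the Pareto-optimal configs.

P1: not dominated (best read latency).
P2: not dominated.
P3: not dominated.
P4: not dominated (best write latency).
P5: dominated by P2 (write latency 27.7≤45.9, read latency 31.3≤32.4, storage 40≥24).
P6: not dominated (best storage).
P7: dominated by P2 (write latency 27.7≤93.5, read latency 31.3≤44.7, storage 40≥18).
P8: dominated by P6 (write latency 41.1≤76.0, read latency 9.8≤46.8, storage 50≥46).
P9: not dominated.
P10: dominated by P2 (write latency 27.7≤80.4, read latency 31.3≤37.8, storage 40≥40).
P11: dominated by P3 (write latency 27.9≤59.6, read latency 5.3≤14.0, storage 38≥13).

P1, P2, P3, P4, P6, P9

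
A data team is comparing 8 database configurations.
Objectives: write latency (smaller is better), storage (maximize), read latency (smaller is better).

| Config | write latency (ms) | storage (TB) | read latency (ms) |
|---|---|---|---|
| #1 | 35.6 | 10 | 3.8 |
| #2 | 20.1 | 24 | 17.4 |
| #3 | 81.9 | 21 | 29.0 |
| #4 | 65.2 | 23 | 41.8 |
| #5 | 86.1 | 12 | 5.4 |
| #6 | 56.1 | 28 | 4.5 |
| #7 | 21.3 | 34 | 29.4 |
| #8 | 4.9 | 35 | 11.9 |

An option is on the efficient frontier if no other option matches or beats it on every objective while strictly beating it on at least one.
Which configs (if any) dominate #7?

#8: write latency 4.9≤21.3, storage 35≥34, read latency 11.9≤29.4 — dominates #7.
Others (#1, #2, #3, #4, #5, #6) are each worse than #7 on at least one objective.

#8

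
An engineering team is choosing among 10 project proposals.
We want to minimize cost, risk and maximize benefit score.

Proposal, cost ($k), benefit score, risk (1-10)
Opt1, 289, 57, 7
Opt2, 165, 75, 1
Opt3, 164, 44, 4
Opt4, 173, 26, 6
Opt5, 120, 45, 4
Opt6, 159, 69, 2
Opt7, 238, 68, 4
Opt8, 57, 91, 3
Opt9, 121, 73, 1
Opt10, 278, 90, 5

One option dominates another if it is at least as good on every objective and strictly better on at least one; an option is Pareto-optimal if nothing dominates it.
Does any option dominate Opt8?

Opt1: worse on cost (289 vs 57).
Opt2: worse on cost (165 vs 57).
Opt3: worse on cost (164 vs 57).
Opt4: worse on cost (173 vs 57).
Opt5: worse on cost (120 vs 57).
Opt6: worse on cost (159 vs 57).
Opt7: worse on cost (238 vs 57).
Opt9: worse on cost (121 vs 57).
Opt10: worse on cost (278 vs 57).
No option is at least as good as Opt8 on every objective and strictly better on one.

No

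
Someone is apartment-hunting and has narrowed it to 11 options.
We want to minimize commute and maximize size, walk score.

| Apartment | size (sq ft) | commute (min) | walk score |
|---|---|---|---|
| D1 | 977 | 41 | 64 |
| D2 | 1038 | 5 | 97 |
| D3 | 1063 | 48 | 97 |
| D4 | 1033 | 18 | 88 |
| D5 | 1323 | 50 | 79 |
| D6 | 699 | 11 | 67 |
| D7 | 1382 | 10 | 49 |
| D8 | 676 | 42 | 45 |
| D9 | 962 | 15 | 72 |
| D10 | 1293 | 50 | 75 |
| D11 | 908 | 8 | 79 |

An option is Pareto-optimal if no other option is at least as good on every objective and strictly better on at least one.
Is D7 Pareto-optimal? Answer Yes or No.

D1: worse on size (977 vs 1382).
D2: worse on size (1038 vs 1382).
D3: worse on size (1063 vs 1382).
D4: worse on size (1033 vs 1382).
D5: worse on size (1323 vs 1382).
D6: worse on size (699 vs 1382).
D8: worse on size (676 vs 1382).
D9: worse on size (962 vs 1382).
D10: worse on size (1293 vs 1382).
D11: worse on size (908 vs 1382).
No option is at least as good as D7 on every objective and strictly better on one.

Yes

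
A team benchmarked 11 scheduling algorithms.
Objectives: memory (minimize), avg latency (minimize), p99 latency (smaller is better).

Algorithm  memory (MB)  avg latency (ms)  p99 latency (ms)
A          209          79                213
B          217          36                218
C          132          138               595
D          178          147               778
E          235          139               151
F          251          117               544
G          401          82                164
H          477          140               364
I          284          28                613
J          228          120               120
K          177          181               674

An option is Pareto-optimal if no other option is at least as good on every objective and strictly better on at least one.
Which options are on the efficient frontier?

A, B, C, G, I, J

A: not dominated.
B: not dominated.
C: not dominated (best memory).
D: dominated by C (memory 132≤178, avg latency 138≤147, p99 latency 595≤778).
E: dominated by J (memory 228≤235, avg latency 120≤139, p99 latency 120≤151).
F: dominated by A (memory 209≤251, avg latency 79≤117, p99 latency 213≤544).
G: not dominated.
H: dominated by A (memory 209≤477, avg latency 79≤140, p99 latency 213≤364).
I: not dominated (best avg latency).
J: not dominated (best p99 latency).
K: dominated by C (memory 132≤177, avg latency 138≤181, p99 latency 595≤674).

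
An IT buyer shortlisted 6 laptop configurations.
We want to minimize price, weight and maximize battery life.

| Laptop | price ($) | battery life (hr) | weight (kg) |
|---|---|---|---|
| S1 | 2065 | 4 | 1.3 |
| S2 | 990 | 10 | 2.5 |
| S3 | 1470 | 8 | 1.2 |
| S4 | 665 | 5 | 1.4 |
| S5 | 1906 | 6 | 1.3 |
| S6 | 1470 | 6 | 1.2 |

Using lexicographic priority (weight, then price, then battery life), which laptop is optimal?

S3

First minimize weight: best is 1.2, kept {S3, S6}.
Then minimize price: best is 1470, kept {S3, S6}.
Then maximize battery life: best is 8, kept {S3}.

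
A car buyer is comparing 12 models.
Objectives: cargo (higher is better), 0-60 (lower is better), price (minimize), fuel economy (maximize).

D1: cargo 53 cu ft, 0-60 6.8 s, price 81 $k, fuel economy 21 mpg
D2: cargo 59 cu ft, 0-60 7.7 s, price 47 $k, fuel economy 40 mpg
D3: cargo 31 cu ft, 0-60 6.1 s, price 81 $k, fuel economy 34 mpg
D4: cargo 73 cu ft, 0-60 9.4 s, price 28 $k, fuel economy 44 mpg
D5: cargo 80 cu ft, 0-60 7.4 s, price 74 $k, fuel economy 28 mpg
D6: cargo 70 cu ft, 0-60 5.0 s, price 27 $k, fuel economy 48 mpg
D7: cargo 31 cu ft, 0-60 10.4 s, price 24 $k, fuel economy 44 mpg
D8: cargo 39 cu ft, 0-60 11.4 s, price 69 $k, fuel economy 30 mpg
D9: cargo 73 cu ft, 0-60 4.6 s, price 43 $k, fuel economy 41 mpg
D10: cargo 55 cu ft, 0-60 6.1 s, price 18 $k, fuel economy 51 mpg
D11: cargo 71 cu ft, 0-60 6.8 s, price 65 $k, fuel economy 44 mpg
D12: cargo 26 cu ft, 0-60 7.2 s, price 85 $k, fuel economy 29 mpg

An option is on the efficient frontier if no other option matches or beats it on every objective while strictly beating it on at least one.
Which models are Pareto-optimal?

D4, D5, D6, D9, D10, D11

D1: dominated by D6 (cargo 70≥53, 0-60 5.0≤6.8, price 27≤81, fuel economy 48≥21).
D2: dominated by D6 (cargo 70≥59, 0-60 5.0≤7.7, price 27≤47, fuel economy 48≥40).
D3: dominated by D6 (cargo 70≥31, 0-60 5.0≤6.1, price 27≤81, fuel economy 48≥34).
D4: not dominated.
D5: not dominated (best cargo).
D6: not dominated.
D7: dominated by D10 (cargo 55≥31, 0-60 6.1≤10.4, price 18≤24, fuel economy 51≥44).
D8: dominated by D2 (cargo 59≥39, 0-60 7.7≤11.4, price 47≤69, fuel economy 40≥30).
D9: not dominated (best 0-60).
D10: not dominated (best price).
D11: not dominated.
D12: dominated by D3 (cargo 31≥26, 0-60 6.1≤7.2, price 81≤85, fuel economy 34≥29).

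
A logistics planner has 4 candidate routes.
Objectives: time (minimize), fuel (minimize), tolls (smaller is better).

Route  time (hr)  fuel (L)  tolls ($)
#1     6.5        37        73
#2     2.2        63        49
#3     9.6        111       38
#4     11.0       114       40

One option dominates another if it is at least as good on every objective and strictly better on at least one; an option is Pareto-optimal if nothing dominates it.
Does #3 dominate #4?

#3 vs #4: time 9.6≤11.0, fuel 111≤114, tolls 38≤40 — #3 is at least as good on every objective with at least one strict improvement.

Yes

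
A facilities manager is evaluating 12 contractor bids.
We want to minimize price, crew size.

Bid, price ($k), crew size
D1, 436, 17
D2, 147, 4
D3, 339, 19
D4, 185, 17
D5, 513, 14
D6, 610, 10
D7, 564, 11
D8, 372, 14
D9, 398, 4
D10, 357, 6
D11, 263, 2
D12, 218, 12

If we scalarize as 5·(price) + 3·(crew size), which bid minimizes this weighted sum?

D1: 5·436 + 3·17 = 2231
D2: 5·147 + 3·4 = 747
D3: 5·339 + 3·19 = 1752
D4: 5·185 + 3·17 = 976
D5: 5·513 + 3·14 = 2607
D6: 5·610 + 3·10 = 3080
D7: 5·564 + 3·11 = 2853
D8: 5·372 + 3·14 = 1902
D9: 5·398 + 3·4 = 2002
D10: 5·357 + 3·6 = 1803
D11: 5·263 + 3·2 = 1321
D12: 5·218 + 3·12 = 1126
Lowest: D2 at 747.

D2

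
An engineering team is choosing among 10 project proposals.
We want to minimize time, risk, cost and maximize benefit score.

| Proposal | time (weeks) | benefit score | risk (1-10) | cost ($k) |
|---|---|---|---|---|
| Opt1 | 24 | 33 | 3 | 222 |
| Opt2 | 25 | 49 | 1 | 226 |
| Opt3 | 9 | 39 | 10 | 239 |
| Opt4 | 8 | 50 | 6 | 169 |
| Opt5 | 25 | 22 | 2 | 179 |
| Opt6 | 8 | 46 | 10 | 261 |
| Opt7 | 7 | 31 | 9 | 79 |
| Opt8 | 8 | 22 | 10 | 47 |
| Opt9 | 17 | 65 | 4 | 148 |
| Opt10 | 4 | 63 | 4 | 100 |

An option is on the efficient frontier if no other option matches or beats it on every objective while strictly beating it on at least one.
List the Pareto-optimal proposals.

Opt1, Opt2, Opt5, Opt7, Opt8, Opt9, Opt10

Opt1: not dominated.
Opt2: not dominated (best risk).
Opt3: dominated by Opt4 (time 8≤9, benefit score 50≥39, risk 6≤10, cost 169≤239).
Opt4: dominated by Opt10 (time 4≤8, benefit score 63≥50, risk 4≤6, cost 100≤169).
Opt5: not dominated.
Opt6: dominated by Opt4 (time 8≤8, benefit score 50≥46, risk 6≤10, cost 169≤261).
Opt7: not dominated.
Opt8: not dominated (best cost).
Opt9: not dominated (best benefit score).
Opt10: not dominated (best time).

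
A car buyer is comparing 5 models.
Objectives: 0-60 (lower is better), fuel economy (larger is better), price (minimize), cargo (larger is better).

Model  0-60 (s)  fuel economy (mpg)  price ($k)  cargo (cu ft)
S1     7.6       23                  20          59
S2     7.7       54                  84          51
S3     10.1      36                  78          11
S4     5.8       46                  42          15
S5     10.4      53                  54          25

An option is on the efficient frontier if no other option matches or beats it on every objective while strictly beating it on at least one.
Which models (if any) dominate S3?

S4

S4: 0-60 5.8≤10.1, fuel economy 46≥36, price 42≤78, cargo 15≥11 — dominates S3.
Others (S1, S2, S5) are each worse than S3 on at least one objective.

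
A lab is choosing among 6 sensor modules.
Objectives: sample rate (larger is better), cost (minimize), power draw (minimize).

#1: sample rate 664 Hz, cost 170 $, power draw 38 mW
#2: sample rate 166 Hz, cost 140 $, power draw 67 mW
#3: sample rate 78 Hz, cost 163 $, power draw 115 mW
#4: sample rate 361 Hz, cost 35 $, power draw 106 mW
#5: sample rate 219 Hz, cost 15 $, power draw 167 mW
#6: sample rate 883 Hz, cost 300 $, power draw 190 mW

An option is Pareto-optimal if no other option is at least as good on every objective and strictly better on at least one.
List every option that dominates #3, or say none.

#2, #4

#2: sample rate 166≥78, cost 140≤163, power draw 67≤115 — dominates #3.
#4: sample rate 361≥78, cost 35≤163, power draw 106≤115 — dominates #3.
Others (#1, #5, #6) are each worse than #3 on at least one objective.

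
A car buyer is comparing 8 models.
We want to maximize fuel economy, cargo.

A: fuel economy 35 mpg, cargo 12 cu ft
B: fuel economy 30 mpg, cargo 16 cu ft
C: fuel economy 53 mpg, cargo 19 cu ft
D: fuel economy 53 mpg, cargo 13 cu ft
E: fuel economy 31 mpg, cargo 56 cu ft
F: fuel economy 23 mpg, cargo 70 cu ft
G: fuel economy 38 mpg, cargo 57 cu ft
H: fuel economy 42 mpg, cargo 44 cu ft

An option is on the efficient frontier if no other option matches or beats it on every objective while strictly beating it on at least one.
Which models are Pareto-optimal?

C, F, G, H

A: dominated by C (fuel economy 53≥35, cargo 19≥12).
B: dominated by C (fuel economy 53≥30, cargo 19≥16).
C: not dominated.
D: dominated by C (fuel economy 53≥53, cargo 19≥13).
E: dominated by G (fuel economy 38≥31, cargo 57≥56).
F: not dominated (best cargo).
G: not dominated.
H: not dominated.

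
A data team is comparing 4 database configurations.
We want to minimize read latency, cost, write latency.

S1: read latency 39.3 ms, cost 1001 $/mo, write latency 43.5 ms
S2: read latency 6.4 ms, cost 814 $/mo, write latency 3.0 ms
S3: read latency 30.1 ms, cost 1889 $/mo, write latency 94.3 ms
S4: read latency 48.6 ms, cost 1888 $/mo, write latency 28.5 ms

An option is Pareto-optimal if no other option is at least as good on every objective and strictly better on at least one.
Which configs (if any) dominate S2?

none

S1: worse on read latency (39.3 vs 6.4).
S3: worse on read latency (30.1 vs 6.4).
S4: worse on read latency (48.6 vs 6.4).
No option dominates S2.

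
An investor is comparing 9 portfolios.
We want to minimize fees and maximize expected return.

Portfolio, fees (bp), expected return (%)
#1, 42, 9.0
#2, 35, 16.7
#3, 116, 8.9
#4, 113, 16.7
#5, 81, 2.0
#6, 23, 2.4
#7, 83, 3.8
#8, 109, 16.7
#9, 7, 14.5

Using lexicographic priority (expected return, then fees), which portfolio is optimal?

First maximize expected return: best is 16.7, kept {#2, #4, #8}.
Then minimize fees: best is 35, kept {#2}.

#2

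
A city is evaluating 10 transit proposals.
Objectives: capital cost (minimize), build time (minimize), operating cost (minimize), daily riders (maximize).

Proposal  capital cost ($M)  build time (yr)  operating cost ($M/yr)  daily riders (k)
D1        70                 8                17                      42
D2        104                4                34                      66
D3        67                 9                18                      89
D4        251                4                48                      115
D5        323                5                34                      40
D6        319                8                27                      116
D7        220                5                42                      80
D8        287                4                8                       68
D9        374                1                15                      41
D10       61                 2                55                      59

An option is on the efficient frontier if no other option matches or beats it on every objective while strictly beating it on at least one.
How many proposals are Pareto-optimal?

D1: not dominated.
D2: not dominated.
D3: not dominated.
D4: not dominated.
D5: dominated by D2 (capital cost 104≤323, build time 4≤5, operating cost 34≤34, daily riders 66≥40).
D6: not dominated (best daily riders).
D7: not dominated.
D8: not dominated (best operating cost).
D9: not dominated (best build time).
D10: not dominated (best capital cost).
Pareto-optimal: D1, D2, D3, D4, D6, D7, D8, D9, D10 → 9.

9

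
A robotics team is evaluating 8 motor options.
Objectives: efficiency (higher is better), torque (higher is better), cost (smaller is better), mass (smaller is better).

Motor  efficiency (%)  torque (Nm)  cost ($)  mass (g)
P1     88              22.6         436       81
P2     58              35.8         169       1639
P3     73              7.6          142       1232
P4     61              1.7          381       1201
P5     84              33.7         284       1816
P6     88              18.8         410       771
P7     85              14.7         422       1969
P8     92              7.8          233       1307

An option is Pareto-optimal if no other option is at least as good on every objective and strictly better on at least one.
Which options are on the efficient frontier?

P1, P2, P3, P4, P5, P6, P8

P1: not dominated (best mass).
P2: not dominated (best torque).
P3: not dominated (best cost).
P4: not dominated.
P5: not dominated.
P6: not dominated.
P7: dominated by P6 (efficiency 88≥85, torque 18.8≥14.7, cost 410≤422, mass 771≤1969).
P8: not dominated (best efficiency).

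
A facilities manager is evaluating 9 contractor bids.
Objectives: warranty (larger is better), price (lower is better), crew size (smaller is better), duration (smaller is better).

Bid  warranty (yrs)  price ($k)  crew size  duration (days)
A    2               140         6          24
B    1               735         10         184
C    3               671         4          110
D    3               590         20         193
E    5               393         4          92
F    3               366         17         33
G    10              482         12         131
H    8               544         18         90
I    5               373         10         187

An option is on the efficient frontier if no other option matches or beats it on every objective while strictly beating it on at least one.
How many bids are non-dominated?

A: not dominated (best price).
B: dominated by A (warranty 2≥1, price 140≤735, crew size 6≤10, duration 24≤184).
C: dominated by E (warranty 5≥3, price 393≤671, crew size 4≤4, duration 92≤110).
D: dominated by E (warranty 5≥3, price 393≤590, crew size 4≤20, duration 92≤193).
E: not dominated.
F: not dominated.
G: not dominated (best warranty).
H: not dominated.
I: not dominated.
Pareto-optimal: A, E, F, G, H, I → 6.

6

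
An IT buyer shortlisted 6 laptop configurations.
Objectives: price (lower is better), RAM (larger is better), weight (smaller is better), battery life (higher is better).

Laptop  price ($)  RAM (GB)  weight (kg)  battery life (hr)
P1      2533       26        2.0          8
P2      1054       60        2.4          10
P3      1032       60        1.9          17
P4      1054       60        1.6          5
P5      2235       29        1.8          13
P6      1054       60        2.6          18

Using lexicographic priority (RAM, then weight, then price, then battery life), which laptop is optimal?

P4

First maximize RAM: best is 60, kept {P2, P3, P4, P6}.
Then minimize weight: best is 1.6, kept {P4}.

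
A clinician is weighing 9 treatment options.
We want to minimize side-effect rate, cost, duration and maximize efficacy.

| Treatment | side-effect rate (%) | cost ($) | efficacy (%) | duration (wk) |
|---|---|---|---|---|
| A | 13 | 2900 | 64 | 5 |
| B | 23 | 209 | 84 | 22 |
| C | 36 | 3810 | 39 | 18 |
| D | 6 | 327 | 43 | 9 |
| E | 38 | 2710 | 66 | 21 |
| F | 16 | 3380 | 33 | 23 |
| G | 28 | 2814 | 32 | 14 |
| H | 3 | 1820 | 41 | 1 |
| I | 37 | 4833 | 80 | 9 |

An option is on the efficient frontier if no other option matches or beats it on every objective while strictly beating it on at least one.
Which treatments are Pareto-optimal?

A, B, D, E, H, I

A: not dominated.
B: not dominated (best cost).
C: dominated by A (side-effect rate 13≤36, cost 2900≤3810, efficacy 64≥39, duration 5≤18).
D: not dominated.
E: not dominated.
F: dominated by A (side-effect rate 13≤16, cost 2900≤3380, efficacy 64≥33, duration 5≤23).
G: dominated by D (side-effect rate 6≤28, cost 327≤2814, efficacy 43≥32, duration 9≤14).
H: not dominated (best side-effect rate).
I: not dominated.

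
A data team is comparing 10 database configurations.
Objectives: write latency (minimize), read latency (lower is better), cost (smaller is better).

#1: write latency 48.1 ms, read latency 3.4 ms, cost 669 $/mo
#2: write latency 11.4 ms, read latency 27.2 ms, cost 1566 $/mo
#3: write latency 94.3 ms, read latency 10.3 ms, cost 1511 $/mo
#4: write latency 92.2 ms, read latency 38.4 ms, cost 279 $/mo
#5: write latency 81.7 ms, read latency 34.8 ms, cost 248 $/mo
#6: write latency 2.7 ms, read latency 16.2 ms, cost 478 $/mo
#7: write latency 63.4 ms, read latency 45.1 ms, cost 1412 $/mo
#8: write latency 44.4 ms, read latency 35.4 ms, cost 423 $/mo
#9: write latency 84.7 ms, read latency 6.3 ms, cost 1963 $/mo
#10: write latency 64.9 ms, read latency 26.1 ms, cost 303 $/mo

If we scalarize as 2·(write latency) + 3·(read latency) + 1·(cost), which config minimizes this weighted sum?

#10

#1: 2·48.1 + 3·3.4 + 1·669 = 775.4
#2: 2·11.4 + 3·27.2 + 1·1566 = 1670.4
#3: 2·94.3 + 3·10.3 + 1·1511 = 1730.5
#4: 2·92.2 + 3·38.4 + 1·279 = 578.6
#5: 2·81.7 + 3·34.8 + 1·248 = 515.8
#6: 2·2.7 + 3·16.2 + 1·478 = 532.0
#7: 2·63.4 + 3·45.1 + 1·1412 = 1674.1
#8: 2·44.4 + 3·35.4 + 1·423 = 618.0
#9: 2·84.7 + 3·6.3 + 1·1963 = 2151.3
#10: 2·64.9 + 3·26.1 + 1·303 = 511.1
Lowest: #10 at 511.1.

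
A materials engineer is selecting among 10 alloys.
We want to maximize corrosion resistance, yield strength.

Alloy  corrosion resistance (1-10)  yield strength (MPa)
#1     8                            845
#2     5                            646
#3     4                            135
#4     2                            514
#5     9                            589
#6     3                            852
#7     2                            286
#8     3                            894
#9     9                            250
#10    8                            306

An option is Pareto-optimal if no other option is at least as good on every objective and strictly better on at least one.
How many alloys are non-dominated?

3

#1: not dominated.
#2: dominated by #1 (corrosion resistance 8≥5, yield strength 845≥646).
#3: dominated by #1 (corrosion resistance 8≥4, yield strength 845≥135).
#4: dominated by #1 (corrosion resistance 8≥2, yield strength 845≥514).
#5: not dominated.
#6: dominated by #8 (corrosion resistance 3≥3, yield strength 894≥852).
#7: dominated by #1 (corrosion resistance 8≥2, yield strength 845≥286).
#8: not dominated (best yield strength).
#9: dominated by #5 (corrosion resistance 9≥9, yield strength 589≥250).
#10: dominated by #1 (corrosion resistance 8≥8, yield strength 845≥306).
Pareto-optimal: #1, #5, #8 → 3.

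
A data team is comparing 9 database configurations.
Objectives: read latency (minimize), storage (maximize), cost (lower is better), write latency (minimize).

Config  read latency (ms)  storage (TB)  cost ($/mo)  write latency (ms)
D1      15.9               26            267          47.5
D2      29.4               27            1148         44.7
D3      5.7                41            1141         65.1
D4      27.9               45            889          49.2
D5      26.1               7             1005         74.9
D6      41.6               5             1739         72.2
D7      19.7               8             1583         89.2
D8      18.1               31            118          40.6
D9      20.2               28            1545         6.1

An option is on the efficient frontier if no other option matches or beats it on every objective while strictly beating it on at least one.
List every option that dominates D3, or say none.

D1: worse on read latency (15.9 vs 5.7).
D2: worse on read latency (29.4 vs 5.7).
D4: worse on read latency (27.9 vs 5.7).
D5: worse on read latency (26.1 vs 5.7).
D6: worse on read latency (41.6 vs 5.7).
D7: worse on read latency (19.7 vs 5.7).
D8: worse on read latency (18.1 vs 5.7).
D9: worse on read latency (20.2 vs 5.7).
No option dominates D3.

none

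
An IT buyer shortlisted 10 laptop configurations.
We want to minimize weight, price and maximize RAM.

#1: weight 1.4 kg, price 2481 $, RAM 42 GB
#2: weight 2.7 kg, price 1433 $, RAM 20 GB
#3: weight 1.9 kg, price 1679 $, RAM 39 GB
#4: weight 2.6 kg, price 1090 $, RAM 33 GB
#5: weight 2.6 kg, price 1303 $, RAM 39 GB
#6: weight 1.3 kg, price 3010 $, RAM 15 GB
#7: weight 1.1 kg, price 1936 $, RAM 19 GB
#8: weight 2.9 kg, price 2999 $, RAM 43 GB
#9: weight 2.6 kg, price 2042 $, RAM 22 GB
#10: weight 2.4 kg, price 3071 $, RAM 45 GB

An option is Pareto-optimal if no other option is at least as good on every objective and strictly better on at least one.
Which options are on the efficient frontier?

#1, #3, #4, #5, #7, #8, #10

#1: not dominated.
#2: dominated by #4 (weight 2.6≤2.7, price 1090≤1433, RAM 33≥20).
#3: not dominated.
#4: not dominated (best price).
#5: not dominated.
#6: dominated by #7 (weight 1.1≤1.3, price 1936≤3010, RAM 19≥15).
#7: not dominated (best weight).
#8: not dominated.
#9: dominated by #3 (weight 1.9≤2.6, price 1679≤2042, RAM 39≥22).
#10: not dominated (best RAM).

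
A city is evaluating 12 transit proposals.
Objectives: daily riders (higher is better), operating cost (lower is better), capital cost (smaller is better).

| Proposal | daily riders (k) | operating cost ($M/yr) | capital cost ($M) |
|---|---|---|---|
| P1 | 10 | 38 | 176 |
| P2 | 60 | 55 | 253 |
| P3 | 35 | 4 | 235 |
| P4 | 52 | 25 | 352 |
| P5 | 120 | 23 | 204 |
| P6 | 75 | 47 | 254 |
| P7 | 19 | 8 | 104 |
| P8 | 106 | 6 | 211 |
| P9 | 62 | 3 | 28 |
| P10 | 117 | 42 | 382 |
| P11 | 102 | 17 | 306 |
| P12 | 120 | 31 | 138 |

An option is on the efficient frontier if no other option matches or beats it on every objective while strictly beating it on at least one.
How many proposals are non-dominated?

4

P1: dominated by P7 (daily riders 19≥10, operating cost 8≤38, capital cost 104≤176).
P2: dominated by P5 (daily riders 120≥60, operating cost 23≤55, capital cost 204≤253).
P3: dominated by P9 (daily riders 62≥35, operating cost 3≤4, capital cost 28≤235).
P4: dominated by P5 (daily riders 120≥52, operating cost 23≤25, capital cost 204≤352).
P5: not dominated.
P6: dominated by P5 (daily riders 120≥75, operating cost 23≤47, capital cost 204≤254).
P7: dominated by P9 (daily riders 62≥19, operating cost 3≤8, capital cost 28≤104).
P8: not dominated.
P9: not dominated (best operating cost).
P10: dominated by P5 (daily riders 120≥117, operating cost 23≤42, capital cost 204≤382).
P11: dominated by P8 (daily riders 106≥102, operating cost 6≤17, capital cost 211≤306).
P12: not dominated.
Pareto-optimal: P5, P8, P9, P12 → 4.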